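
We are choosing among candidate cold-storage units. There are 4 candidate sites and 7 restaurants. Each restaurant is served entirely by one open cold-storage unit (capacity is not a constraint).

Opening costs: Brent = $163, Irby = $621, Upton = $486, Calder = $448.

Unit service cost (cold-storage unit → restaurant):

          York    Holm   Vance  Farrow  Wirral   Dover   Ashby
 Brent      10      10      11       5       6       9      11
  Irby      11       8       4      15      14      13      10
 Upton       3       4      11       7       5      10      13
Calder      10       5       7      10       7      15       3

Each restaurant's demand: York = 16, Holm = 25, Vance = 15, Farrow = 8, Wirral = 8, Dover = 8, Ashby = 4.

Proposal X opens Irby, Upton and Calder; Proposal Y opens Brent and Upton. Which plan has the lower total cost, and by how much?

Proposal X: {Irby, Upton, Calder}: York→Upton 3·16=48, Holm→Upton 4·25=100, Vance→Irby 4·15=60, Farrow→Upton 7·8=56, Wirral→Upton 5·8=40, Dover→Upton 10·8=80, Ashby→Calder 3·4=12. Service 396; fixed 1555; total 1951.
Proposal Y: {Brent, Upton}: York→Upton 3·16=48, Holm→Upton 4·25=100, Vance→Brent 11·15=165, Farrow→Brent 5·8=40, Wirral→Upton 5·8=40, Dover→Brent 9·8=72, Ashby→Brent 11·4=44. Service 509; fixed 649; total 1158.
Difference: |1951 − 1158| = 793.

Proposal Y is cheaper by 793.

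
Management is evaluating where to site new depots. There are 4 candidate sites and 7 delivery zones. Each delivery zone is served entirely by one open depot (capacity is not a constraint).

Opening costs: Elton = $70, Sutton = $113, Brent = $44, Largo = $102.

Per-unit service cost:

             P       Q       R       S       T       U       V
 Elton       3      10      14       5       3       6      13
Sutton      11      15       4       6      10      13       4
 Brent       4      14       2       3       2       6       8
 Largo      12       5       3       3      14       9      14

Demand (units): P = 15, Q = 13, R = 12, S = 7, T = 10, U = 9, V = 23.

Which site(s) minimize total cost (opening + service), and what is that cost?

For any fixed open set, each delivery zone goes to its cheapest open site; total = fixed + service.
{Brent, Largo}: P→Brent 4·15=60, Q→Largo 5·13=65, R→Brent 2·12=24, S→Brent 3·7=21, T→Brent 2·10=20, U→Brent 6·9=54, V→Brent 8·23=184. Service 428; fixed 146; total 574.
{Brent}: service 545 + fixed 44 = 589
{Elton, Brent}: service 478 + fixed 114 = 592
{Elton, Sutton, Brent, Largo}: service 321 + fixed 329 = 650
No other subset beats 574.

Open Brent and Largo; minimum total cost 574.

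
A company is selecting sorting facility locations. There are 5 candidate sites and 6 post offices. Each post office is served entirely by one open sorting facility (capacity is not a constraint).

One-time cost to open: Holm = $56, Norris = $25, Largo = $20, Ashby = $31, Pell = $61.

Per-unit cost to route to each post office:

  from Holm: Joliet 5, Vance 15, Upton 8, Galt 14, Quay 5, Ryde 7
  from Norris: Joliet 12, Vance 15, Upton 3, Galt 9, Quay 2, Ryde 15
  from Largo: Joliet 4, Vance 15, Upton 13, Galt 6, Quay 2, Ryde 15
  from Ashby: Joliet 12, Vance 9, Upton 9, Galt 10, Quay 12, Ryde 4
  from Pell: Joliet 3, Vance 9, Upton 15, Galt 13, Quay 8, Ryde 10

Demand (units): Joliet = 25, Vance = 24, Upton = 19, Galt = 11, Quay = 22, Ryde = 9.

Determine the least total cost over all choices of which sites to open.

For any fixed open set, each post office goes to its cheapest open site; total = fixed + service.
{Norris, Largo, Ashby}: Joliet→Largo 4·25=100, Vance→Ashby 9·24=216, Upton→Norris 3·19=57, Galt→Largo 6·11=66, Quay→Norris 2·22=44, Ryde→Ashby 4·9=36. Service 519; fixed 76; total 595.
{Norris, Largo, Ashby, Pell}: service 494 + fixed 137 = 631
{Norris, Ashby, Pell}: service 527 + fixed 117 = 644
{Holm, Norris, Largo, Ashby, Pell}: service 494 + fixed 193 = 687
No other subset beats 595.

Minimum total cost: 595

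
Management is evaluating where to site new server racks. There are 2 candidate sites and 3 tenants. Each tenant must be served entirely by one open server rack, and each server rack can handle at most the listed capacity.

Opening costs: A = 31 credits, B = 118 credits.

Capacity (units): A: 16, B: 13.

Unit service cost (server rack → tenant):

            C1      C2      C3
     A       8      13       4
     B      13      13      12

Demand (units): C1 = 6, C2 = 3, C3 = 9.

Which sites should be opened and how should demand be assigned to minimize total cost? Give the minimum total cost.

Minimum total cost: 272

Open {A, B}: C1→A 8·6=48, C2→B 13·3=39, C3→A 4·9=36.
Loads: A carries 15/16, B carries 3/13. Service 123; fixed 149; total 272.
Next best feasible plan costs 302.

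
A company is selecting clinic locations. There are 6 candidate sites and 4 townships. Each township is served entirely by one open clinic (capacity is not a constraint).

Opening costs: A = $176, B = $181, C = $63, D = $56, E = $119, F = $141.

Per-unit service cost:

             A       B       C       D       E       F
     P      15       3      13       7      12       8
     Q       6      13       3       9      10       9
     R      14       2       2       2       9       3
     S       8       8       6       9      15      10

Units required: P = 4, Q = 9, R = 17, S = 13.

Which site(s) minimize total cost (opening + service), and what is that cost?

For any fixed open set, each township goes to its cheapest open site; total = fixed + service.
{C}: P→C 13·4=52, Q→C 3·9=27, R→C 2·17=34, S→C 6·13=78. Service 191; fixed 63; total 254.
{C, D}: service 167 + fixed 119 = 286
{D}: service 260 + fixed 56 = 316
{A, B, C, D, E, F}: P→B 3·4=12, Q→C 3·9=27, R→B 2·17=34, S→C 6·13=78. Service 151; fixed 736; total 887.
No other subset beats 254.

Open C only; minimum total cost 254.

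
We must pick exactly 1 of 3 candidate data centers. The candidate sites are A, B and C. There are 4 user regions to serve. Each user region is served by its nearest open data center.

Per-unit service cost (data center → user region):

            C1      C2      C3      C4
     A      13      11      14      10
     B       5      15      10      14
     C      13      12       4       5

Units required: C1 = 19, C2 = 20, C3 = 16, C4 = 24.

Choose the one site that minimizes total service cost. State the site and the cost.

Choose C only; total service cost 671.

With exactly 1 open, each user region uses its cheapest among the chosen.
{C}: C1→C 13·19=247, C2→C 12·20=240, C3→C 4·16=64, C4→C 5·24=120. Service cost 671.
{B}: service cost 891
{A}: service cost 931
Among all 3 size-1 choices, {C} is lowest.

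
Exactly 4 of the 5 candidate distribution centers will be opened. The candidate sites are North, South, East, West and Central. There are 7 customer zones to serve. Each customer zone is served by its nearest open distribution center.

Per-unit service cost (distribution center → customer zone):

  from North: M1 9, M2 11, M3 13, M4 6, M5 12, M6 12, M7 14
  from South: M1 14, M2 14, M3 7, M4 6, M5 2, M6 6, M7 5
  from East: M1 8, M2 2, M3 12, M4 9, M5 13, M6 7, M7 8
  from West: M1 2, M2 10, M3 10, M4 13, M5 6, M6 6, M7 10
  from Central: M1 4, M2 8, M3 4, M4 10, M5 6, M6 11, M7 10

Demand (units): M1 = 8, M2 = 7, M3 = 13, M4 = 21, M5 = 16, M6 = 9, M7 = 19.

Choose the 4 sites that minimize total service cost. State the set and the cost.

With exactly 4 open, each customer zone uses its cheapest among the chosen.
{South, East, West, Central}: M1→West 2·8=16, M2→East 2·7=14, M3→Central 4·13=52, M4→South 6·21=126, M5→South 2·16=32, M6→South 6·9=54, M7→South 5·19=95. Service cost 389.
{North, South, East, Central}: service cost 405
{North, South, East, West}: service cost 428
Among all 5 size-4 choices, {South, East, West, Central} is lowest.

Choose South, East, West and Central; total service cost 389.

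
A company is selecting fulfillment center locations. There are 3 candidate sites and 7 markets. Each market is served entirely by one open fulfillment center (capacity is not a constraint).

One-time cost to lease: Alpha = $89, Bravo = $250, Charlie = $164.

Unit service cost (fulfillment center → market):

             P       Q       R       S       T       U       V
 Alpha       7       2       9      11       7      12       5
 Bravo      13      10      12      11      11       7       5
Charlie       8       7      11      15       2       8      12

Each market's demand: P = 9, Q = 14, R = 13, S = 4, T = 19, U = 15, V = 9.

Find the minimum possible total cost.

Minimum total cost: 699

For any fixed open set, each market goes to its cheapest open site; total = fixed + service.
{Alpha}: P→Alpha 7·9=63, Q→Alpha 2·14=28, R→Alpha 9·13=117, S→Alpha 11·4=44, T→Alpha 7·19=133, U→Alpha 12·15=180, V→Alpha 5·9=45. Service 610; fixed 89; total 699.
{Alpha, Charlie}: P→Alpha 7·9=63, Q→Alpha 2·14=28, R→Alpha 9·13=117, S→Alpha 11·4=44, T→Charlie 2·19=38, U→Charlie 8·15=120, V→Alpha 5·9=45. Service 455; fixed 253; total 708.
{Charlie}: service 639 + fixed 164 = 803
{Alpha, Bravo, Charlie}: P→Alpha 7·9=63, Q→Alpha 2·14=28, R→Alpha 9·13=117, S→Alpha 11·4=44, T→Charlie 2·19=38, U→Bravo 7·15=105, V→Alpha 5·9=45. Service 440; fixed 503; total 943.
(All 7 nonempty subsets were checked; Alpha only is lowest.)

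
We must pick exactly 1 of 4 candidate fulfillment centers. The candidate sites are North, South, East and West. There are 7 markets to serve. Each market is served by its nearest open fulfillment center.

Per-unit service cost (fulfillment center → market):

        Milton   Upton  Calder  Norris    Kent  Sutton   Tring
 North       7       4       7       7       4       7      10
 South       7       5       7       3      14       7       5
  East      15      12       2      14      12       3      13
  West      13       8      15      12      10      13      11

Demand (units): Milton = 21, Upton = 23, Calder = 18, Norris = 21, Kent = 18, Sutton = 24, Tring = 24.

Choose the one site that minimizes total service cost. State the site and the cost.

With exactly 1 open, each market uses its cheapest among the chosen.
{South}: Milton→South 7·21=147, Upton→South 5·23=115, Calder→South 7·18=126, Norris→South 3·21=63, Kent→South 14·18=252, Sutton→South 7·24=168, Tring→South 5·24=120. Service cost 991.
{North}: service cost 992
{East}: service cost 1521
Among all 4 size-1 choices, {South} is lowest.

Choose South only; total service cost 991.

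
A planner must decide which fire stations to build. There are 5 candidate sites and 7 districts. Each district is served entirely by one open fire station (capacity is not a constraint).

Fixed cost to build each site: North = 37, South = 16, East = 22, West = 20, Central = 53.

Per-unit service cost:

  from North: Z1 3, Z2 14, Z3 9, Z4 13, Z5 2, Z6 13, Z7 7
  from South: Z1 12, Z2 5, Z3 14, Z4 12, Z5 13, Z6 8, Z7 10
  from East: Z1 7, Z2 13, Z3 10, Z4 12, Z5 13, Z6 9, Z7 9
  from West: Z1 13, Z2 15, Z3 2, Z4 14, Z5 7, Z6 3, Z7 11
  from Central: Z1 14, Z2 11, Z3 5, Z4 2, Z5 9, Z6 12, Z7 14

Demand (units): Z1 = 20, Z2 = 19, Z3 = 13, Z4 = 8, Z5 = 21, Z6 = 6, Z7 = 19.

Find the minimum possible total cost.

For any fixed open set, each district goes to its cheapest open site; total = fixed + service.
{North, South, West, Central}: Z1→North 3·20=60, Z2→South 5·19=95, Z3→West 2·13=26, Z4→Central 2·8=16, Z5→North 2·21=42, Z6→West 3·6=18, Z7→North 7·19=133. Service 390; fixed 126; total 516.
{North, South, East, West, Central}: service 390 + fixed 148 = 538
{North, South, West}: service 470 + fixed 73 = 543
{South}: service 1124 + fixed 16 = 1140
No other subset beats 516.

Minimum total cost: 516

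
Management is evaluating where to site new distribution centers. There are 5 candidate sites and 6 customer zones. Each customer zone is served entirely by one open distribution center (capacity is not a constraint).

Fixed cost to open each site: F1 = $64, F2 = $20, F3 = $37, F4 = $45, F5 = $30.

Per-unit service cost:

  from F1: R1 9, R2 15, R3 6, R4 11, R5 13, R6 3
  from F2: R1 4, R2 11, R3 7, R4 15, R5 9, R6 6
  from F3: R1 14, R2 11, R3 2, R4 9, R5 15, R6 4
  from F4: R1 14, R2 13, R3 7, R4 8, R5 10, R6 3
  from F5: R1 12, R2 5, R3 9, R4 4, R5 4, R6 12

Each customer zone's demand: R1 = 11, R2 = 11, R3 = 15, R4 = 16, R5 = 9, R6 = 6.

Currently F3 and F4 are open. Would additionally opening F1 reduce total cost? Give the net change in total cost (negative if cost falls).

No — net change +9 (cost rises by 9).

Current service cost with {F3, F4}: 541.
Adding F1: each customer zone re-picks its cheapest; new service cost 486, saving 55.
Extra fixed cost: 64. Net change = 64 − 55 = 9.
(Totals: 623 → 632.)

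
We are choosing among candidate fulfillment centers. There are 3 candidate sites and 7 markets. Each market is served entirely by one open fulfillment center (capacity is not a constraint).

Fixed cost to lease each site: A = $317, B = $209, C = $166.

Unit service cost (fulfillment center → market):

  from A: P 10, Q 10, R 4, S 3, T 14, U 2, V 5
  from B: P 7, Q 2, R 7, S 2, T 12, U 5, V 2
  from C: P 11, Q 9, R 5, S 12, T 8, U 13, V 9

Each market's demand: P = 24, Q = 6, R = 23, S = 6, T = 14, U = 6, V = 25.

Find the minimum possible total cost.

Minimum total cost: 810

For any fixed open set, each market goes to its cheapest open site; total = fixed + service.
{B}: P→B 7·24=168, Q→B 2·6=12, R→B 7·23=161, S→B 2·6=12, T→B 12·14=168, U→B 5·6=30, V→B 2·25=50. Service 601; fixed 209; total 810.
{B, C}: P→B 7·24=168, Q→B 2·6=12, R→C 5·23=115, S→B 2·6=12, T→C 8·14=112, U→B 5·6=30, V→B 2·25=50. Service 499; fixed 375; total 874.
{A, B}: service 514 + fixed 526 = 1040
{A, B, C}: service 458 + fixed 692 = 1150
No other subset beats 810.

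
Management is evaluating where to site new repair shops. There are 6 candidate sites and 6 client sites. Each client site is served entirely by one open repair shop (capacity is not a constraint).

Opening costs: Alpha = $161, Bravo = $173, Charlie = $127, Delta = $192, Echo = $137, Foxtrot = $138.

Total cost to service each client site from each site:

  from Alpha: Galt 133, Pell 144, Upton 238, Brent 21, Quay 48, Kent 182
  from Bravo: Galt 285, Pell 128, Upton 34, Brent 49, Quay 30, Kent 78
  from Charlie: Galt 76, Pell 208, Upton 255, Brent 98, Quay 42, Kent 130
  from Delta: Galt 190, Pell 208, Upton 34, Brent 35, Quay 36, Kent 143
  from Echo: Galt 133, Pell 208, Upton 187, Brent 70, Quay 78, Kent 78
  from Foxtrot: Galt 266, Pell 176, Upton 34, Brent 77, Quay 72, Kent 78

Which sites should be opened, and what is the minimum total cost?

For any fixed open set, each client site goes to its cheapest open site; total = fixed + service.
{Bravo, Charlie}: Galt→Charlie 76, Pell→Bravo 128, Upton→Bravo 34, Brent→Bravo 49, Quay→Bravo 30, Kent→Bravo 78. Service 395; fixed 300; total 695.
{Charlie, Foxtrot}: Galt→Charlie 76, Pell→Foxtrot 176, Upton→Foxtrot 34, Brent→Foxtrot 77, Quay→Charlie 42, Kent→Foxtrot 78. Service 483; fixed 265; total 748.
{Alpha, Foxtrot}: service 458 + fixed 299 = 757
{Alpha, Bravo, Charlie, Delta, Echo, Foxtrot}: service 367 + fixed 928 = 1295
No other subset beats 695.

Open Bravo and Charlie; minimum total cost 695.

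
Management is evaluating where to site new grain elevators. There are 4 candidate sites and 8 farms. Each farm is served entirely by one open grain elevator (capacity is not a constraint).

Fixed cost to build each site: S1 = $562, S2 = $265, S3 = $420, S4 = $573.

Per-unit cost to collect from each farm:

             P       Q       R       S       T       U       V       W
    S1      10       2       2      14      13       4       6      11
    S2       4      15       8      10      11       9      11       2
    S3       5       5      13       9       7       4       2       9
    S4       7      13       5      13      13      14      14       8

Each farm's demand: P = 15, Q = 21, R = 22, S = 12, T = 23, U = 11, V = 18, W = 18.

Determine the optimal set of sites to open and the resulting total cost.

Open S3 only; minimum total cost 1397.

For any fixed open set, each farm goes to its cheapest open site; total = fixed + service.
{S3}: P→S3 5·15=75, Q→S3 5·21=105, R→S3 13·22=286, S→S3 9·12=108, T→S3 7·23=161, U→S3 4·11=44, V→S3 2·18=36, W→S3 9·18=162. Service 977; fixed 420; total 1397.
{S2, S3}: P→S2 4·15=60, Q→S3 5·21=105, R→S2 8·22=176, S→S3 9·12=108, T→S3 7·23=161, U→S3 4·11=44, V→S3 2·18=36, W→S2 2·18=36. Service 726; fixed 685; total 1411.
{S2}: service 1257 + fixed 265 = 1522
{S1, S2, S3, S4}: service 531 + fixed 1820 = 2351
(All 15 nonempty subsets were checked; S3 only is lowest.)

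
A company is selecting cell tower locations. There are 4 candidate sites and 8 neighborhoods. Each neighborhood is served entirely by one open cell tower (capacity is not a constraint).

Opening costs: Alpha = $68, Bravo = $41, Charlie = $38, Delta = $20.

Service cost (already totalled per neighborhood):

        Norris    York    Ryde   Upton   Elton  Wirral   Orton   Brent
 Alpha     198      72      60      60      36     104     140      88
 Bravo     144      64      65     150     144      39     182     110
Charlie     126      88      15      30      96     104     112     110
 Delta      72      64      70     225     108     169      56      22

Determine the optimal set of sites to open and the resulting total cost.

Open Bravo, Charlie and Delta; minimum total cost 493.

For any fixed open set, each neighborhood goes to its cheapest open site; total = fixed + service.
{Bravo, Charlie, Delta}: Norris→Delta 72, York→Bravo 64, Ryde→Charlie 15, Upton→Charlie 30, Elton→Charlie 96, Wirral→Bravo 39, Orton→Delta 56, Brent→Delta 22. Service 394; fixed 99; total 493.
{Alpha, Bravo, Charlie, Delta}: service 334 + fixed 167 = 501
{Charlie, Delta}: service 459 + fixed 58 = 517
{Delta}: service 786 + fixed 20 = 806
(All 15 nonempty subsets were checked; Bravo, Charlie and Delta is lowest.)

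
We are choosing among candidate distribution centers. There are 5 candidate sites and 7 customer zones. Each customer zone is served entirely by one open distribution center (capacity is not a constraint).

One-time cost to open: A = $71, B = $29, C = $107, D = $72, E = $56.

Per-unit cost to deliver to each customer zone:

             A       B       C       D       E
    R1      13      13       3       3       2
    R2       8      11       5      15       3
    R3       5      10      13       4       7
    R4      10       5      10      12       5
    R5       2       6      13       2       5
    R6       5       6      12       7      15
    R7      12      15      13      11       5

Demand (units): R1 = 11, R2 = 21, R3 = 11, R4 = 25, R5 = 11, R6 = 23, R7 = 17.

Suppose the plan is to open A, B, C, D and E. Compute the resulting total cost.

Each customer zone is assigned to its cheapest site among the open ones.
{A, B, C, D, E}: R1→E 2·11=22, R2→E 3·21=63, R3→D 4·11=44, R4→B 5·25=125, R5→A 2·11=22, R6→A 5·23=115, R7→E 5·17=85. Service 476; fixed 335; total 811.

Total cost: 811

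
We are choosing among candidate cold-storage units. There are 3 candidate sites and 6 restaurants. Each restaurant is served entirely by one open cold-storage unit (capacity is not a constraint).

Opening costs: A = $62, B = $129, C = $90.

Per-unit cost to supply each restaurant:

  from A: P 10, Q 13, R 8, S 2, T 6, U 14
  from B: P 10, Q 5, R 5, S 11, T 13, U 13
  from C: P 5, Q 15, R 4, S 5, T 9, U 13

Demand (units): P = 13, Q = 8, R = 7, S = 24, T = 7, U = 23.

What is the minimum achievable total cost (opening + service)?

For any fixed open set, each restaurant goes to its cheapest open site; total = fixed + service.
{A, C}: P→C 5·13=65, Q→A 13·8=104, R→C 4·7=28, S→A 2·24=48, T→A 6·7=42, U→C 13·23=299. Service 586; fixed 152; total 738.
{A}: service 702 + fixed 62 = 764
{A, B}: service 594 + fixed 191 = 785
{A, B, C}: service 522 + fixed 281 = 803
(All 7 nonempty subsets were checked; A and C is lowest.)

Minimum total cost: 738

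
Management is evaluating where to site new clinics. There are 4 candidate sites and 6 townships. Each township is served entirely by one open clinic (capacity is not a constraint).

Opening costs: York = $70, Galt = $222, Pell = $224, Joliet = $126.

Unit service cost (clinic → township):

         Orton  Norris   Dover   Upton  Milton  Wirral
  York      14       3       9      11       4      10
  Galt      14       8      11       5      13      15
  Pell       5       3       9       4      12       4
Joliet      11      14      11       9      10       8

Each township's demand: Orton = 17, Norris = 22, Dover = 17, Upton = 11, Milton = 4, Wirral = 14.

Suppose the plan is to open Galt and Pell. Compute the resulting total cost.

Each township is assigned to its cheapest site among the open ones.
{Galt, Pell}: Orton→Pell 5·17=85, Norris→Pell 3·22=66, Dover→Pell 9·17=153, Upton→Pell 4·11=44, Milton→Pell 12·4=48, Wirral→Pell 4·14=56. Service 452; fixed 446; total 898.

Total cost: 898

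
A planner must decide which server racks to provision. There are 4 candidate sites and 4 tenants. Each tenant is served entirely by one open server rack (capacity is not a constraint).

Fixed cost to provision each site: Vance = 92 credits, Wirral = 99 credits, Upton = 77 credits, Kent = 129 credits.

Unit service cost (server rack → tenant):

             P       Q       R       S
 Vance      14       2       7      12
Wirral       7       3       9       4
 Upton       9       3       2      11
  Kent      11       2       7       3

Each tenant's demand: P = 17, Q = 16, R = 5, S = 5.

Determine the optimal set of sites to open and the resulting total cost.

For any fixed open set, each tenant goes to its cheapest open site; total = fixed + service.
{Wirral}: P→Wirral 7·17=119, Q→Wirral 3·16=48, R→Wirral 9·5=45, S→Wirral 4·5=20. Service 232; fixed 99; total 331.
{Upton}: P→Upton 9·17=153, Q→Upton 3·16=48, R→Upton 2·5=10, S→Upton 11·5=55. Service 266; fixed 77; total 343.
{Wirral, Upton}: service 197 + fixed 176 = 373
{Vance, Wirral, Upton, Kent}: service 176 + fixed 397 = 573
(All 15 nonempty subsets were checked; Wirral only is lowest.)

Open Wirral only; minimum total cost 331.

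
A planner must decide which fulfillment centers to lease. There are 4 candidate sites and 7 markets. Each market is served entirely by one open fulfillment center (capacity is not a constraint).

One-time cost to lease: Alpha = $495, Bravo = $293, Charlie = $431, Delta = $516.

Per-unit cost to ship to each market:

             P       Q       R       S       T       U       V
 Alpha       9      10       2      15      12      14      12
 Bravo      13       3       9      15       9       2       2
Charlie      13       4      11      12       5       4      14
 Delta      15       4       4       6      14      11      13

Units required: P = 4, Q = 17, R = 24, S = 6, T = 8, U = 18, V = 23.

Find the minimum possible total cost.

Minimum total cost: 856

For any fixed open set, each market goes to its cheapest open site; total = fixed + service.
{Bravo}: P→Bravo 13·4=52, Q→Bravo 3·17=51, R→Bravo 9·24=216, S→Bravo 15·6=90, T→Bravo 9·8=72, U→Bravo 2·18=36, V→Bravo 2·23=46. Service 563; fixed 293; total 856.
{Alpha, Bravo}: service 379 + fixed 788 = 1167
{Bravo, Delta}: service 389 + fixed 809 = 1198
{Alpha, Bravo, Charlie, Delta}: P→Alpha 9·4=36, Q→Bravo 3·17=51, R→Alpha 2·24=48, S→Delta 6·6=36, T→Charlie 5·8=40, U→Bravo 2·18=36, V→Bravo 2·23=46. Service 293; fixed 1735; total 2028.
No other subset beats 856.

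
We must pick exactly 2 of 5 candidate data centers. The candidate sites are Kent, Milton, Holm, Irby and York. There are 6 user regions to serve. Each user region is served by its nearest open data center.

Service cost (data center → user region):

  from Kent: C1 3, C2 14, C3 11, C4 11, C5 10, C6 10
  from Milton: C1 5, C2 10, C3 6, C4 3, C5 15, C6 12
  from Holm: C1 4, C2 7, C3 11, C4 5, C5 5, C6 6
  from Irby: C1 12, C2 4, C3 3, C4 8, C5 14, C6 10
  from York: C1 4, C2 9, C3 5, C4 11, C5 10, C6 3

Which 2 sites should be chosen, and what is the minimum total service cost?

Choose Holm and Irby; total service cost 27.

With exactly 2 open, each user region uses its cheapest among the chosen.
{Holm, Irby}: C1→Holm 4, C2→Irby 4, C3→Irby 3, C4→Holm 5, C5→Holm 5, C6→Holm 6. Service cost 27.
{Holm, York}: service cost 29
{Milton, Holm}: service cost 31
Among all 10 size-2 choices, {Holm, Irby} is lowest.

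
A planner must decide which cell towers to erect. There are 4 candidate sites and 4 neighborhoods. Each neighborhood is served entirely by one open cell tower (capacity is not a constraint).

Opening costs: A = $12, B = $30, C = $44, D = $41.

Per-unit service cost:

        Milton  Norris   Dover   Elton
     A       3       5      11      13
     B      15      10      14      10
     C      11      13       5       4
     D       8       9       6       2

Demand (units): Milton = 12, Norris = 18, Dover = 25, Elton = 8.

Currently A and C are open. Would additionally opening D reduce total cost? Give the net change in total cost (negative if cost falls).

No — net change +25 (cost rises by 25).

Current service cost with {A, C}: 283.
Adding D: each neighborhood re-picks its cheapest; new service cost 267, saving 16.
Extra fixed cost: 41. Net change = 41 − 16 = 25.
(Totals: 339 → 364.)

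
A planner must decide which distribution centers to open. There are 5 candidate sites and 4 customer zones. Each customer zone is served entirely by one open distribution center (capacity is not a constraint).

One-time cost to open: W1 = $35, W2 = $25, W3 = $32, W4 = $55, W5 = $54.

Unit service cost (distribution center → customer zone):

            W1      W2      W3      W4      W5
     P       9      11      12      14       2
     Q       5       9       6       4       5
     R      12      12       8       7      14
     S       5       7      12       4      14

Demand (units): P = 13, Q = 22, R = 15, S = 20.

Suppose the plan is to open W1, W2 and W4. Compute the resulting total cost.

Each customer zone is assigned to its cheapest site among the open ones.
{W1, W2, W4}: P→W1 9·13=117, Q→W4 4·22=88, R→W4 7·15=105, S→W4 4·20=80. Service 390; fixed 115; total 505.

Total cost: 505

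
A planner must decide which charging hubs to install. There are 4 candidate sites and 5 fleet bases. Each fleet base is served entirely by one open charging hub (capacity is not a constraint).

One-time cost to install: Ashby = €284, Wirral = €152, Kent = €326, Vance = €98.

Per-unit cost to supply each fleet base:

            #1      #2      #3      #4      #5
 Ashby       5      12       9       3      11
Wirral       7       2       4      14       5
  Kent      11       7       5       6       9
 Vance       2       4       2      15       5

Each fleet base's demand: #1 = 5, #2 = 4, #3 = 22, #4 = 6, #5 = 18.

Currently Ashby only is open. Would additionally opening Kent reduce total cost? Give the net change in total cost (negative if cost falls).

No — net change +182 (cost rises by 182).

Current service cost with {Ashby}: 487.
Adding Kent: each fleet base re-picks its cheapest; new service cost 343, saving 144.
Extra fixed cost: 326. Net change = 326 − 144 = 182.
(Totals: 771 → 953.)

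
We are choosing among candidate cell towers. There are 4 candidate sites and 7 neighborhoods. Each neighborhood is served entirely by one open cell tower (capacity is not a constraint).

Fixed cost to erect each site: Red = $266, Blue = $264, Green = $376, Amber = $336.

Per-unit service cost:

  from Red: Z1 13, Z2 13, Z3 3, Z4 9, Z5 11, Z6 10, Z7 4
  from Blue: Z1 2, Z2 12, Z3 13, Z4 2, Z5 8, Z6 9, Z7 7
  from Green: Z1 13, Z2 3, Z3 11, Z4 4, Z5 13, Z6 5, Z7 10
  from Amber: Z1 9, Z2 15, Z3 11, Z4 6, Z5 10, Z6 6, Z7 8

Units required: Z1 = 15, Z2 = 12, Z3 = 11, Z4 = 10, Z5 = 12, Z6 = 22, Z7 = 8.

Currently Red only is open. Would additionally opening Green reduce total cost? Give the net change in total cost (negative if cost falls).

Current service cost with {Red}: 858.
Adding Green: each neighborhood re-picks its cheapest; new service cost 578, saving 280.
Extra fixed cost: 376. Net change = 376 − 280 = 96.
(Totals: 1124 → 1220.)

No — net change +96 (cost rises by 96).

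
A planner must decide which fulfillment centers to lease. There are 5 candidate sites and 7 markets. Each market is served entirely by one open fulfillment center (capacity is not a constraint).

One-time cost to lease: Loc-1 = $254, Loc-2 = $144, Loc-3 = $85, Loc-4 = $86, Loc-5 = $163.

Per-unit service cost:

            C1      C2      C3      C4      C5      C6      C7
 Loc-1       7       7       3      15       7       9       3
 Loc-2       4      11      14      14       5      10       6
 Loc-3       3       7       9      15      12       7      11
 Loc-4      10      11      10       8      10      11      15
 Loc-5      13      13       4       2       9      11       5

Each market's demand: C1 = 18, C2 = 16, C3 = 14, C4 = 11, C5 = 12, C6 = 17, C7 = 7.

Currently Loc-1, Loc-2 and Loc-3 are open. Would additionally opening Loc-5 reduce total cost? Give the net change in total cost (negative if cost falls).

No — net change +31 (cost rises by 31).

Current service cost with {Loc-1, Loc-2, Loc-3}: 562.
Adding Loc-5: each market re-picks its cheapest; new service cost 430, saving 132.
Extra fixed cost: 163. Net change = 163 − 132 = 31.
(Totals: 1045 → 1076.)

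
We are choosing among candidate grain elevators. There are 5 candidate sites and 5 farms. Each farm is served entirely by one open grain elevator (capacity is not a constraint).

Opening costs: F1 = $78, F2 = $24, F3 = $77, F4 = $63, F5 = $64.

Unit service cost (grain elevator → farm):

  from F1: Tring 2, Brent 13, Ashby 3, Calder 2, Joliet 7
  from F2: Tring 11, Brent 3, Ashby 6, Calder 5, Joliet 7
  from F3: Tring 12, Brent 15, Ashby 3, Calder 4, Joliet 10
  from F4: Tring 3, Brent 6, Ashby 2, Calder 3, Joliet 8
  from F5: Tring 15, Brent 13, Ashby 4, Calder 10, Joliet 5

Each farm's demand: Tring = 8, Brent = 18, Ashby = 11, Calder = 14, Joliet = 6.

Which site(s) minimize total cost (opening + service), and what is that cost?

Open F2 and F4; minimum total cost 271.

For any fixed open set, each farm goes to its cheapest open site; total = fixed + service.
{F2, F4}: Tring→F4 3·8=24, Brent→F2 3·18=54, Ashby→F4 2·11=22, Calder→F4 3·14=42, Joliet→F2 7·6=42. Service 184; fixed 87; total 271.
{F1, F2}: service 173 + fixed 102 = 275
{F4}: service 244 + fixed 63 = 307
{F1, F2, F3, F4, F5}: Tring→F1 2·8=16, Brent→F2 3·18=54, Ashby→F4 2·11=22, Calder→F1 2·14=28, Joliet→F5 5·6=30. Service 150; fixed 306; total 456.
No other subset beats 271.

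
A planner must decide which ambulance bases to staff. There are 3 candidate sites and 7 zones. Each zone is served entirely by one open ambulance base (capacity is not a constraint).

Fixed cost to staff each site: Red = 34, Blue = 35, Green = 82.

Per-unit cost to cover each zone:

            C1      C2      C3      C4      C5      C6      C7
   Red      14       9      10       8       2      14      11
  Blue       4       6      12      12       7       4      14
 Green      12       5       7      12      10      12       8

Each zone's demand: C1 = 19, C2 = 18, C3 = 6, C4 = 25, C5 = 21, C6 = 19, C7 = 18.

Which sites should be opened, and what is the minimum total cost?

For any fixed open set, each zone goes to its cheapest open site; total = fixed + service.
{Red, Blue, Green}: C1→Blue 4·19=76, C2→Green 5·18=90, C3→Green 7·6=42, C4→Red 8·25=200, C5→Red 2·21=42, C6→Blue 4·19=76, C7→Green 8·18=144. Service 670; fixed 151; total 821.
{Red, Blue}: service 760 + fixed 69 = 829
{Blue, Green}: service 875 + fixed 117 = 992
{Red}: C1→Red 14·19=266, C2→Red 9·18=162, C3→Red 10·6=60, C4→Red 8·25=200, C5→Red 2·21=42, C6→Red 14·19=266, C7→Red 11·18=198. Service 1194; fixed 34; total 1228.
No other subset beats 821.

Open Red, Blue and Green; minimum total cost 821.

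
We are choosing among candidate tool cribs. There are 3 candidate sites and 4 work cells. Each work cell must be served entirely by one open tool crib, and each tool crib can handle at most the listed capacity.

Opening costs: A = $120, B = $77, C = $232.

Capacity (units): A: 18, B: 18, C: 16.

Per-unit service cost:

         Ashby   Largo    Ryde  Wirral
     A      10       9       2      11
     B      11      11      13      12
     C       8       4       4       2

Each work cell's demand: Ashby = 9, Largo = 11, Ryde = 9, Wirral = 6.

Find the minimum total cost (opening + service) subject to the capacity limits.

Open {A, B}: Ashby→A 10·9=90, Largo→B 11·11=121, Ryde→A 2·9=18, Wirral→B 12·6=72.
Loads: A carries 18/18, B carries 17/18. Service 301; fixed 197; total 498.
Next best feasible plan costs 578.

Minimum total cost: 498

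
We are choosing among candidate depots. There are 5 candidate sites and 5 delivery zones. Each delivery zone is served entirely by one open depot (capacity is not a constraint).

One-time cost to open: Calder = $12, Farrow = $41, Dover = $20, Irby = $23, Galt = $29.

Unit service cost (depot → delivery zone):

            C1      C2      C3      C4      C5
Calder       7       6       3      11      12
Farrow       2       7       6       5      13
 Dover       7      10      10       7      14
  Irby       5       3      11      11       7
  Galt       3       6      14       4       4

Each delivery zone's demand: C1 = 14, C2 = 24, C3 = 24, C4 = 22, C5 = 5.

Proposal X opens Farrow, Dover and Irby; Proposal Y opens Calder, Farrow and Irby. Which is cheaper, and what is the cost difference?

Proposal X: {Farrow, Dover, Irby}: C1→Farrow 2·14=28, C2→Irby 3·24=72, C3→Farrow 6·24=144, C4→Farrow 5·22=110, C5→Irby 7·5=35. Service 389; fixed 84; total 473.
Proposal Y: {Calder, Farrow, Irby}: C1→Farrow 2·14=28, C2→Irby 3·24=72, C3→Calder 3·24=72, C4→Farrow 5·22=110, C5→Irby 7·5=35. Service 317; fixed 76; total 393.
Difference: |473 − 393| = 80.

Proposal Y is cheaper by 80.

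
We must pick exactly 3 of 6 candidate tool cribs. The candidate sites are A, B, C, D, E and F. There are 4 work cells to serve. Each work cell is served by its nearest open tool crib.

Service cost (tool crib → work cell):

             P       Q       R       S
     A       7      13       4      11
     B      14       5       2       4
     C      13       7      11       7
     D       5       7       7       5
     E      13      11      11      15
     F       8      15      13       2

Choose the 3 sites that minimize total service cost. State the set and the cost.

With exactly 3 open, each work cell uses its cheapest among the chosen.
{B, D, F}: P→D 5, Q→B 5, R→B 2, S→F 2. Service cost 14.
{A, B, D}: service cost 16
{A, B, F}: service cost 16
Among all 20 size-3 choices, {B, D, F} is lowest.

Choose B, D and F; total service cost 14.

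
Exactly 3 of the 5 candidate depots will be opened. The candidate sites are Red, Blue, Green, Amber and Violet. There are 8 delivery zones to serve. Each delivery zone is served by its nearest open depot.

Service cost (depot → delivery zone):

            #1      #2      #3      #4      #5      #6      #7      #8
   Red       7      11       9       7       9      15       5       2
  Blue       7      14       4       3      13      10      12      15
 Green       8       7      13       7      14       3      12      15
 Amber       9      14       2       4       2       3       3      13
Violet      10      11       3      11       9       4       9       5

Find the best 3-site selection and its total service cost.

Choose Red, Green and Amber; total service cost 30.

With exactly 3 open, each delivery zone uses its cheapest among the chosen.
{Red, Green, Amber}: #1→Red 7, #2→Green 7, #3→Amber 2, #4→Amber 4, #5→Amber 2, #6→Green 3, #7→Amber 3, #8→Red 2. Service cost 30.
{Red, Blue, Amber}: service cost 33
{Red, Amber, Violet}: service cost 34
Among all 10 size-3 choices, {Red, Green, Amber} is lowest.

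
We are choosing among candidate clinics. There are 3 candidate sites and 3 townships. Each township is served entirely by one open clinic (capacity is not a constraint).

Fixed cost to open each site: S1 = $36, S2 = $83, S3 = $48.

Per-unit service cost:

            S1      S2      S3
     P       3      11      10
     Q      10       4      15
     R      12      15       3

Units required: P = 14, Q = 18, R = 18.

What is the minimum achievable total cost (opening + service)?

For any fixed open set, each township goes to its cheapest open site; total = fixed + service.
{S1, S2, S3}: P→S1 3·14=42, Q→S2 4·18=72, R→S3 3·18=54. Service 168; fixed 167; total 335.
{S1, S3}: P→S1 3·14=42, Q→S1 10·18=180, R→S3 3·18=54. Service 276; fixed 84; total 360.
{S2, S3}: service 266 + fixed 131 = 397
{S1}: P→S1 3·14=42, Q→S1 10·18=180, R→S1 12·18=216. Service 438; fixed 36; total 474.
No other subset beats 335.

Minimum total cost: 335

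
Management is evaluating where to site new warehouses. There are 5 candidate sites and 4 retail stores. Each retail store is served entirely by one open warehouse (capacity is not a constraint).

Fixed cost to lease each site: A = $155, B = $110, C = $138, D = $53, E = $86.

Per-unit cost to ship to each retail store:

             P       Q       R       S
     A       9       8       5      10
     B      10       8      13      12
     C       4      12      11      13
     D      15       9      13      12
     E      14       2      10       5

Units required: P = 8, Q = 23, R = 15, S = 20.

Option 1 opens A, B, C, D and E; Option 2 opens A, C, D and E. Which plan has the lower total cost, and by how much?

Option 2 is cheaper by 110.

Option 1: {A, B, C, D, E}: P→C 4·8=32, Q→E 2·23=46, R→A 5·15=75, S→E 5·20=100. Service 253; fixed 542; total 795.
Option 2: {A, C, D, E}: P→C 4·8=32, Q→E 2·23=46, R→A 5·15=75, S→E 5·20=100. Service 253; fixed 432; total 685.
Difference: |795 − 685| = 110.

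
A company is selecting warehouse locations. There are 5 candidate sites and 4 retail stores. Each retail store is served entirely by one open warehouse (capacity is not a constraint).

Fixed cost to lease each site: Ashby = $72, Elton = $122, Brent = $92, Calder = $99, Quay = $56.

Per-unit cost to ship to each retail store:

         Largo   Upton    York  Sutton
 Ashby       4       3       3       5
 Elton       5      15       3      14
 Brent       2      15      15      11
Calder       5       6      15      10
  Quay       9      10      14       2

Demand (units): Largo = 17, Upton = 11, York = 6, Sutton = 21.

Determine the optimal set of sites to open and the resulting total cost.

Open Ashby and Quay; minimum total cost 289.

For any fixed open set, each retail store goes to its cheapest open site; total = fixed + service.
{Ashby, Quay}: Largo→Ashby 4·17=68, Upton→Ashby 3·11=33, York→Ashby 3·6=18, Sutton→Quay 2·21=42. Service 161; fixed 128; total 289.
{Ashby}: Largo→Ashby 4·17=68, Upton→Ashby 3·11=33, York→Ashby 3·6=18, Sutton→Ashby 5·21=105. Service 224; fixed 72; total 296.
{Ashby, Brent, Quay}: service 127 + fixed 220 = 347
{Ashby, Elton, Brent, Calder, Quay}: service 127 + fixed 441 = 568
No other subset beats 289.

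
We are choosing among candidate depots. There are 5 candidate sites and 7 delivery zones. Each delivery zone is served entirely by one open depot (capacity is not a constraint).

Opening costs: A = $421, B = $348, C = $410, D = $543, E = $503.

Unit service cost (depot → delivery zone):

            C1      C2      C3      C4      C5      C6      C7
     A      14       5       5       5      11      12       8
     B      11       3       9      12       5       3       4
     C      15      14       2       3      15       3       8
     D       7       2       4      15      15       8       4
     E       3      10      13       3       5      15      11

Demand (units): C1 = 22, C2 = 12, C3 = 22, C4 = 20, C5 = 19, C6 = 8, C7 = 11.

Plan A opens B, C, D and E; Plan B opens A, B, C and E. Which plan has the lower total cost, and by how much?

Plan A: {B, C, D, E}: C1→E 3·22=66, C2→D 2·12=24, C3→C 2·22=44, C4→C 3·20=60, C5→B 5·19=95, C6→B 3·8=24, C7→B 4·11=44. Service 357; fixed 1804; total 2161.
Plan B: {A, B, C, E}: C1→E 3·22=66, C2→B 3·12=36, C3→C 2·22=44, C4→C 3·20=60, C5→B 5·19=95, C6→B 3·8=24, C7→B 4·11=44. Service 369; fixed 1682; total 2051.
Difference: |2161 − 2051| = 110.

Plan B is cheaper by 110.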